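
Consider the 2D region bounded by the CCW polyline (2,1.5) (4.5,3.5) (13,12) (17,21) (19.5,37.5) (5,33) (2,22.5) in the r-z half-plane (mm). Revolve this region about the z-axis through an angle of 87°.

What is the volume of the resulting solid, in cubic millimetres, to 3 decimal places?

Volume = 5535.175 mm³

Profile (r,z), 7 vertices: (2,1.5) (4.5,3.5) (13,12) (17,21) (19.5,37.5) (5,33) (2,22.5)
edge 0: (2,1.5)→(4.5,3.5)  cross = 2·3.5 − 4.5·1.5 = 0.2500; (r_i+r_j)·cross = 6.5·0.2500 = 1.6250
edge 1: (4.5,3.5)→(13,12)  cross = 4.5·12 − 13·3.5 = 8.5000; (r_i+r_j)·cross = 17.5·8.5000 = 148.7500
edge 2: (13,12)→(17,21)  cross = 13·21 − 17·12 = 69.0000; (r_i+r_j)·cross = 30·69.0000 = 2070.0000
edge 3: (17,21)→(19.5,37.5)  cross = 17·37.5 − 19.5·21 = 228.0000; (r_i+r_j)·cross = 36.5·228.0000 = 8322.0000
edge 4: (19.5,37.5)→(5,33)  cross = 19.5·33 − 5·37.5 = 456.0000; (r_i+r_j)·cross = 24.5·456.0000 = 11172.0000
edge 5: (5,33)→(2,22.5)  cross = 5·22.5 − 2·33 = 46.5000; (r_i+r_j)·cross = 7·46.5000 = 325.5000
edge 6: (2,22.5)→(2,1.5)  cross = 2·1.5 − 2·22.5 = -42.0000; (r_i+r_j)·cross = 4·-42.0000 = -168.0000
Σcross = 766.2500 → A = |Σcross|/2 = 383.1250 mm²
Σ(r_i+r_j)·cross = 21871.8750 → first moment M = |Σ|/6 = 3645.3125
R_c = M/A = 3645.3125/383.1250 = 9.5147 mm
θ = 87° = 1.518436 rad
V = θ·R_c·A = 1.518436·9.5147·383.1250 = 5535.175 mm³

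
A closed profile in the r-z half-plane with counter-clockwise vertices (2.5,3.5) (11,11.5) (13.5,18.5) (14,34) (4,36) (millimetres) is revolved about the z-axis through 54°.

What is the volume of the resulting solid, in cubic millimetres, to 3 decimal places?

Volume = 1991.848 mm³

Profile (r,z), 5 vertices: (2.5,3.5) (11,11.5) (13.5,18.5) (14,34) (4,36)
edge 0: (2.5,3.5)→(11,11.5)  cross = 2.5·11.5 − 11·3.5 = -9.7500; (r_i+r_j)·cross = 13.5·-9.7500 = -131.6250
edge 1: (11,11.5)→(13.5,18.5)  cross = 11·18.5 − 13.5·11.5 = 48.2500; (r_i+r_j)·cross = 24.5·48.2500 = 1182.1250
edge 2: (13.5,18.5)→(14,34)  cross = 13.5·34 − 14·18.5 = 200.0000; (r_i+r_j)·cross = 27.5·200.0000 = 5500.0000
edge 3: (14,34)→(4,36)  cross = 14·36 − 4·34 = 368.0000; (r_i+r_j)·cross = 18·368.0000 = 6624.0000
edge 4: (4,36)→(2.5,3.5)  cross = 4·3.5 − 2.5·36 = -76.0000; (r_i+r_j)·cross = 6.5·-76.0000 = -494.0000
Σcross = 530.5000 → A = |Σcross|/2 = 265.2500 mm²
Σ(r_i+r_j)·cross = 12680.5000 → first moment M = |Σ|/6 = 2113.4167
R_c = M/A = 2113.4167/265.2500 = 7.9676 mm
θ = 54° = 0.942478 rad
V = θ·R_c·A = 0.942478·7.9676·265.2500 = 1991.848 mm³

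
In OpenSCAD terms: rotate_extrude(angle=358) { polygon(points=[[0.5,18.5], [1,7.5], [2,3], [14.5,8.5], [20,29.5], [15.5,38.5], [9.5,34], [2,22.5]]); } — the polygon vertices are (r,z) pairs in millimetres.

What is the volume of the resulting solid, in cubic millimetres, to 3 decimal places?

Volume = 26317.099 mm³

Profile (r,z), 8 vertices: (0.5,18.5) (1,7.5) (2,3) (14.5,8.5) (20,29.5) (15.5,38.5) (9.5,34) (2,22.5)
edge 0: (0.5,18.5)→(1,7.5)  cross = 0.5·7.5 − 1·18.5 = -14.7500; (r_i+r_j)·cross = 1.5·-14.7500 = -22.1250
edge 1: (1,7.5)→(2,3)  cross = 1·3 − 2·7.5 = -12.0000; (r_i+r_j)·cross = 3·-12.0000 = -36.0000
edge 2: (2,3)→(14.5,8.5)  cross = 2·8.5 − 14.5·3 = -26.5000; (r_i+r_j)·cross = 16.5·-26.5000 = -437.2500
edge 3: (14.5,8.5)→(20,29.5)  cross = 14.5·29.5 − 20·8.5 = 257.7500; (r_i+r_j)·cross = 34.5·257.7500 = 8892.3750
edge 4: (20,29.5)→(15.5,38.5)  cross = 20·38.5 − 15.5·29.5 = 312.7500; (r_i+r_j)·cross = 35.5·312.7500 = 11102.6250
edge 5: (15.5,38.5)→(9.5,34)  cross = 15.5·34 − 9.5·38.5 = 161.2500; (r_i+r_j)·cross = 25·161.2500 = 4031.2500
edge 6: (9.5,34)→(2,22.5)  cross = 9.5·22.5 − 2·34 = 145.7500; (r_i+r_j)·cross = 11.5·145.7500 = 1676.1250
edge 7: (2,22.5)→(0.5,18.5)  cross = 2·18.5 − 0.5·22.5 = 25.7500; (r_i+r_j)·cross = 2.5·25.7500 = 64.3750
Σcross = 850.0000 → A = |Σcross|/2 = 425.0000 mm²
Σ(r_i+r_j)·cross = 25271.3750 → first moment M = |Σ|/6 = 4211.8958
R_c = M/A = 4211.8958/425.0000 = 9.9103 mm
θ = 358° = 6.248279 rad
V = θ·R_c·A = 6.248279·9.9103·425.0000 = 26317.099 mm³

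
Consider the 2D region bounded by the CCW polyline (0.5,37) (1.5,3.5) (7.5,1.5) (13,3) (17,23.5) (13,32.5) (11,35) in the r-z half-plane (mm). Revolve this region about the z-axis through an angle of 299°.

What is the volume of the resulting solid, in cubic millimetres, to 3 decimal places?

Volume = 18788.681 mm³

Profile (r,z), 7 vertices: (0.5,37) (1.5,3.5) (7.5,1.5) (13,3) (17,23.5) (13,32.5) (11,35)
edge 0: (0.5,37)→(1.5,3.5)  cross = 0.5·3.5 − 1.5·37 = -53.7500; (r_i+r_j)·cross = 2·-53.7500 = -107.5000
edge 1: (1.5,3.5)→(7.5,1.5)  cross = 1.5·1.5 − 7.5·3.5 = -24.0000; (r_i+r_j)·cross = 9·-24.0000 = -216.0000
edge 2: (7.5,1.5)→(13,3)  cross = 7.5·3 − 13·1.5 = 3.0000; (r_i+r_j)·cross = 20.5·3.0000 = 61.5000
edge 3: (13,3)→(17,23.5)  cross = 13·23.5 − 17·3 = 254.5000; (r_i+r_j)·cross = 30·254.5000 = 7635.0000
edge 4: (17,23.5)→(13,32.5)  cross = 17·32.5 − 13·23.5 = 247.0000; (r_i+r_j)·cross = 30·247.0000 = 7410.0000
edge 5: (13,32.5)→(11,35)  cross = 13·35 − 11·32.5 = 97.5000; (r_i+r_j)·cross = 24·97.5000 = 2340.0000
edge 6: (11,35)→(0.5,37)  cross = 11·37 − 0.5·35 = 389.5000; (r_i+r_j)·cross = 11.5·389.5000 = 4479.2500
Σcross = 913.7500 → A = |Σcross|/2 = 456.8750 mm²
Σ(r_i+r_j)·cross = 21602.2500 → first moment M = |Σ|/6 = 3600.3750
R_c = M/A = 3600.3750/456.8750 = 7.8804 mm
θ = 299° = 5.218534 rad
V = θ·R_c·A = 5.218534·7.8804·456.8750 = 18788.681 mm³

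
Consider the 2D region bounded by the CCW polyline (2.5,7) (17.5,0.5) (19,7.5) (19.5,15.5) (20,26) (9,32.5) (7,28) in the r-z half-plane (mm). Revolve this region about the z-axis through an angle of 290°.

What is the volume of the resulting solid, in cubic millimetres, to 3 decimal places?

Volume = 23421.460 mm³

Profile (r,z), 7 vertices: (2.5,7) (17.5,0.5) (19,7.5) (19.5,15.5) (20,26) (9,32.5) (7,28)
edge 0: (2.5,7)→(17.5,0.5)  cross = 2.5·0.5 − 17.5·7 = -121.2500; (r_i+r_j)·cross = 20·-121.2500 = -2425.0000
edge 1: (17.5,0.5)→(19,7.5)  cross = 17.5·7.5 − 19·0.5 = 121.7500; (r_i+r_j)·cross = 36.5·121.7500 = 4443.8750
edge 2: (19,7.5)→(19.5,15.5)  cross = 19·15.5 − 19.5·7.5 = 148.2500; (r_i+r_j)·cross = 38.5·148.2500 = 5707.6250
edge 3: (19.5,15.5)→(20,26)  cross = 19.5·26 − 20·15.5 = 197.0000; (r_i+r_j)·cross = 39.5·197.0000 = 7781.5000
edge 4: (20,26)→(9,32.5)  cross = 20·32.5 − 9·26 = 416.0000; (r_i+r_j)·cross = 29·416.0000 = 12064.0000
edge 5: (9,32.5)→(7,28)  cross = 9·28 − 7·32.5 = 24.5000; (r_i+r_j)·cross = 16·24.5000 = 392.0000
edge 6: (7,28)→(2.5,7)  cross = 7·7 − 2.5·28 = -21.0000; (r_i+r_j)·cross = 9.5·-21.0000 = -199.5000
Σcross = 765.2500 → A = |Σcross|/2 = 382.6250 mm²
Σ(r_i+r_j)·cross = 27764.5000 → first moment M = |Σ|/6 = 4627.4167
R_c = M/A = 4627.4167/382.6250 = 12.0939 mm
θ = 290° = 5.061455 rad
V = θ·R_c·A = 5.061455·12.0939·382.6250 = 23421.460 mm³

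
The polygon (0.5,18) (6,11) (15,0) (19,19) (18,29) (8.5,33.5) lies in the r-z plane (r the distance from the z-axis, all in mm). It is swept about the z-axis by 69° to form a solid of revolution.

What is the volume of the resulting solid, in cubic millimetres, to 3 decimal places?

Volume = 4810.134 mm³

Profile (r,z), 6 vertices: (0.5,18) (6,11) (15,0) (19,19) (18,29) (8.5,33.5)
edge 0: (0.5,18)→(6,11)  cross = 0.5·11 − 6·18 = -102.5000; (r_i+r_j)·cross = 6.5·-102.5000 = -666.2500
edge 1: (6,11)→(15,0)  cross = 6·0 − 15·11 = -165.0000; (r_i+r_j)·cross = 21·-165.0000 = -3465.0000
edge 2: (15,0)→(19,19)  cross = 15·19 − 19·0 = 285.0000; (r_i+r_j)·cross = 34·285.0000 = 9690.0000
edge 3: (19,19)→(18,29)  cross = 19·29 − 18·19 = 209.0000; (r_i+r_j)·cross = 37·209.0000 = 7733.0000
edge 4: (18,29)→(8.5,33.5)  cross = 18·33.5 − 8.5·29 = 356.5000; (r_i+r_j)·cross = 26.5·356.5000 = 9447.2500
edge 5: (8.5,33.5)→(0.5,18)  cross = 8.5·18 − 0.5·33.5 = 136.2500; (r_i+r_j)·cross = 9·136.2500 = 1226.2500
Σcross = 719.2500 → A = |Σcross|/2 = 359.6250 mm²
Σ(r_i+r_j)·cross = 23965.2500 → first moment M = |Σ|/6 = 3994.2083
R_c = M/A = 3994.2083/359.6250 = 11.1066 mm
θ = 69° = 1.204277 rad
V = θ·R_c·A = 1.204277·11.1066·359.6250 = 4810.134 mm³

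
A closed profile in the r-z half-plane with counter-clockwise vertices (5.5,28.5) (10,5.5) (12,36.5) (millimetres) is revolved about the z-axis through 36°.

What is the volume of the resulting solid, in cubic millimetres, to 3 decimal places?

Volume = 534.202 mm³

Profile (r,z), 3 vertices: (5.5,28.5) (10,5.5) (12,36.5)
edge 0: (5.5,28.5)→(10,5.5)  cross = 5.5·5.5 − 10·28.5 = -254.7500; (r_i+r_j)·cross = 15.5·-254.7500 = -3948.6250
edge 1: (10,5.5)→(12,36.5)  cross = 10·36.5 − 12·5.5 = 299.0000; (r_i+r_j)·cross = 22·299.0000 = 6578.0000
edge 2: (12,36.5)→(5.5,28.5)  cross = 12·28.5 − 5.5·36.5 = 141.2500; (r_i+r_j)·cross = 17.5·141.2500 = 2471.8750
Σcross = 185.5000 → A = |Σcross|/2 = 92.7500 mm²
Σ(r_i+r_j)·cross = 5101.2500 → first moment M = |Σ|/6 = 850.2083
R_c = M/A = 850.2083/92.7500 = 9.1667 mm
θ = 36° = 0.628319 rad
V = θ·R_c·A = 0.628319·9.1667·92.7500 = 534.202 mm³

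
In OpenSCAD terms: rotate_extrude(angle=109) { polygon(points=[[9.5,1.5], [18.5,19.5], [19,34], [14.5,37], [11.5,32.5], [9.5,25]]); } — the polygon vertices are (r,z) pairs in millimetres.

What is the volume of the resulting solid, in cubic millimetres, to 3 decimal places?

Volume = 5593.161 mm³

Profile (r,z), 6 vertices: (9.5,1.5) (18.5,19.5) (19,34) (14.5,37) (11.5,32.5) (9.5,25)
edge 0: (9.5,1.5)→(18.5,19.5)  cross = 9.5·19.5 − 18.5·1.5 = 157.5000; (r_i+r_j)·cross = 28·157.5000 = 4410.0000
edge 1: (18.5,19.5)→(19,34)  cross = 18.5·34 − 19·19.5 = 258.5000; (r_i+r_j)·cross = 37.5·258.5000 = 9693.7500
edge 2: (19,34)→(14.5,37)  cross = 19·37 − 14.5·34 = 210.0000; (r_i+r_j)·cross = 33.5·210.0000 = 7035.0000
edge 3: (14.5,37)→(11.5,32.5)  cross = 14.5·32.5 − 11.5·37 = 45.7500; (r_i+r_j)·cross = 26·45.7500 = 1189.5000
edge 4: (11.5,32.5)→(9.5,25)  cross = 11.5·25 − 9.5·32.5 = -21.2500; (r_i+r_j)·cross = 21·-21.2500 = -446.2500
edge 5: (9.5,25)→(9.5,1.5)  cross = 9.5·1.5 − 9.5·25 = -223.2500; (r_i+r_j)·cross = 19·-223.2500 = -4241.7500
Σcross = 427.2500 → A = |Σcross|/2 = 213.6250 mm²
Σ(r_i+r_j)·cross = 17640.2500 → first moment M = |Σ|/6 = 2940.0417
R_c = M/A = 2940.0417/213.6250 = 13.7626 mm
θ = 109° = 1.902409 rad
V = θ·R_c·A = 1.902409·13.7626·213.6250 = 5593.161 mm³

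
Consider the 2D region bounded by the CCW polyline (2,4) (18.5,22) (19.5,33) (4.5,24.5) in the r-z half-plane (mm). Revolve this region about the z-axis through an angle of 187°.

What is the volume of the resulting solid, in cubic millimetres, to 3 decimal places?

Volume = 7605.934 mm³

Profile (r,z), 4 vertices: (2,4) (18.5,22) (19.5,33) (4.5,24.5)
edge 0: (2,4)→(18.5,22)  cross = 2·22 − 18.5·4 = -30.0000; (r_i+r_j)·cross = 20.5·-30.0000 = -615.0000
edge 1: (18.5,22)→(19.5,33)  cross = 18.5·33 − 19.5·22 = 181.5000; (r_i+r_j)·cross = 38·181.5000 = 6897.0000
edge 2: (19.5,33)→(4.5,24.5)  cross = 19.5·24.5 − 4.5·33 = 329.2500; (r_i+r_j)·cross = 24·329.2500 = 7902.0000
edge 3: (4.5,24.5)→(2,4)  cross = 4.5·4 − 2·24.5 = -31.0000; (r_i+r_j)·cross = 6.5·-31.0000 = -201.5000
Σcross = 449.7500 → A = |Σcross|/2 = 224.8750 mm²
Σ(r_i+r_j)·cross = 13982.5000 → first moment M = |Σ|/6 = 2330.4167
R_c = M/A = 2330.4167/224.8750 = 10.3632 mm
θ = 187° = 3.263766 rad
V = θ·R_c·A = 3.263766·10.3632·224.8750 = 7605.934 mm³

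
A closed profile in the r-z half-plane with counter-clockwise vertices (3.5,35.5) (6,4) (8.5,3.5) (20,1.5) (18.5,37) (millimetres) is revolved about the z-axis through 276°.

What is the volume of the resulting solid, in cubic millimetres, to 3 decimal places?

Volume = 28349.086 mm³

Profile (r,z), 5 vertices: (3.5,35.5) (6,4) (8.5,3.5) (20,1.5) (18.5,37)
edge 0: (3.5,35.5)→(6,4)  cross = 3.5·4 − 6·35.5 = -199.0000; (r_i+r_j)·cross = 9.5·-199.0000 = -1890.5000
edge 1: (6,4)→(8.5,3.5)  cross = 6·3.5 − 8.5·4 = -13.0000; (r_i+r_j)·cross = 14.5·-13.0000 = -188.5000
edge 2: (8.5,3.5)→(20,1.5)  cross = 8.5·1.5 − 20·3.5 = -57.2500; (r_i+r_j)·cross = 28.5·-57.2500 = -1631.6250
edge 3: (20,1.5)→(18.5,37)  cross = 20·37 − 18.5·1.5 = 712.2500; (r_i+r_j)·cross = 38.5·712.2500 = 27421.6250
edge 4: (18.5,37)→(3.5,35.5)  cross = 18.5·35.5 − 3.5·37 = 527.2500; (r_i+r_j)·cross = 22·527.2500 = 11599.5000
Σcross = 970.2500 → A = |Σcross|/2 = 485.1250 mm²
Σ(r_i+r_j)·cross = 35310.5000 → first moment M = |Σ|/6 = 5885.0833
R_c = M/A = 5885.0833/485.1250 = 12.1311 mm
θ = 276° = 4.817109 rad
V = θ·R_c·A = 4.817109·12.1311·485.1250 = 28349.086 mm³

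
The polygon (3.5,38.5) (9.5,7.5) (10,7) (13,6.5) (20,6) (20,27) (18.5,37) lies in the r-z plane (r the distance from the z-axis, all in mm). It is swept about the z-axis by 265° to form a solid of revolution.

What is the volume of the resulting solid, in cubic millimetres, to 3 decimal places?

Volume = 24656.914 mm³

Profile (r,z), 7 vertices: (3.5,38.5) (9.5,7.5) (10,7) (13,6.5) (20,6) (20,27) (18.5,37)
edge 0: (3.5,38.5)→(9.5,7.5)  cross = 3.5·7.5 − 9.5·38.5 = -339.5000; (r_i+r_j)·cross = 13·-339.5000 = -4413.5000
edge 1: (9.5,7.5)→(10,7)  cross = 9.5·7 − 10·7.5 = -8.5000; (r_i+r_j)·cross = 19.5·-8.5000 = -165.7500
edge 2: (10,7)→(13,6.5)  cross = 10·6.5 − 13·7 = -26.0000; (r_i+r_j)·cross = 23·-26.0000 = -598.0000
edge 3: (13,6.5)→(20,6)  cross = 13·6 − 20·6.5 = -52.0000; (r_i+r_j)·cross = 33·-52.0000 = -1716.0000
edge 4: (20,6)→(20,27)  cross = 20·27 − 20·6 = 420.0000; (r_i+r_j)·cross = 40·420.0000 = 16800.0000
edge 5: (20,27)→(18.5,37)  cross = 20·37 − 18.5·27 = 240.5000; (r_i+r_j)·cross = 38.5·240.5000 = 9259.2500
edge 6: (18.5,37)→(3.5,38.5)  cross = 18.5·38.5 − 3.5·37 = 582.7500; (r_i+r_j)·cross = 22·582.7500 = 12820.5000
Σcross = 817.2500 → A = |Σcross|/2 = 408.6250 mm²
Σ(r_i+r_j)·cross = 31986.5000 → first moment M = |Σ|/6 = 5331.0833
R_c = M/A = 5331.0833/408.6250 = 13.0464 mm
θ = 265° = 4.625123 rad
V = θ·R_c·A = 4.625123·13.0464·408.6250 = 24656.914 mm³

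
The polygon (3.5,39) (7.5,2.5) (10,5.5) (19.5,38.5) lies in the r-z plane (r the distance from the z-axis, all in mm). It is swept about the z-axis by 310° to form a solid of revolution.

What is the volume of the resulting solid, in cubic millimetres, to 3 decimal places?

Volume = 17808.729 mm³

Profile (r,z), 4 vertices: (3.5,39) (7.5,2.5) (10,5.5) (19.5,38.5)
edge 0: (3.5,39)→(7.5,2.5)  cross = 3.5·2.5 − 7.5·39 = -283.7500; (r_i+r_j)·cross = 11·-283.7500 = -3121.2500
edge 1: (7.5,2.5)→(10,5.5)  cross = 7.5·5.5 − 10·2.5 = 16.2500; (r_i+r_j)·cross = 17.5·16.2500 = 284.3750
edge 2: (10,5.5)→(19.5,38.5)  cross = 10·38.5 − 19.5·5.5 = 277.7500; (r_i+r_j)·cross = 29.5·277.7500 = 8193.6250
edge 3: (19.5,38.5)→(3.5,39)  cross = 19.5·39 − 3.5·38.5 = 625.7500; (r_i+r_j)·cross = 23·625.7500 = 14392.2500
Σcross = 636.0000 → A = |Σcross|/2 = 318.0000 mm²
Σ(r_i+r_j)·cross = 19749.0000 → first moment M = |Σ|/6 = 3291.5000
R_c = M/A = 3291.5000/318.0000 = 10.3506 mm
θ = 310° = 5.410521 rad
V = θ·R_c·A = 5.410521·10.3506·318.0000 = 17808.729 mm³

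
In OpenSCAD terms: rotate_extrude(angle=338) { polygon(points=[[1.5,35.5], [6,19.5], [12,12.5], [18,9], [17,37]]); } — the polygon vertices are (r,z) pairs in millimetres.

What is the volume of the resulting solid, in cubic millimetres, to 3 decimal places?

Profile (r,z), 5 vertices: (1.5,35.5) (6,19.5) (12,12.5) (18,9) (17,37)
edge 0: (1.5,35.5)→(6,19.5)  cross = 1.5·19.5 − 6·35.5 = -183.7500; (r_i+r_j)·cross = 7.5·-183.7500 = -1378.1250
edge 1: (6,19.5)→(12,12.5)  cross = 6·12.5 − 12·19.5 = -159.0000; (r_i+r_j)·cross = 18·-159.0000 = -2862.0000
edge 2: (12,12.5)→(18,9)  cross = 12·9 − 18·12.5 = -117.0000; (r_i+r_j)·cross = 30·-117.0000 = -3510.0000
edge 3: (18,9)→(17,37)  cross = 18·37 − 17·9 = 513.0000; (r_i+r_j)·cross = 35·513.0000 = 17955.0000
edge 4: (17,37)→(1.5,35.5)  cross = 17·35.5 − 1.5·37 = 548.0000; (r_i+r_j)·cross = 18.5·548.0000 = 10138.0000
Σcross = 601.2500 → A = |Σcross|/2 = 300.6250 mm²
Σ(r_i+r_j)·cross = 20342.8750 → first moment M = |Σ|/6 = 3390.4792
R_c = M/A = 3390.4792/300.6250 = 11.2781 mm
θ = 338° = 5.899213 rad
V = θ·R_c·A = 5.899213·11.2781·300.6250 = 20001.158 mm³

Volume = 20001.158 mm³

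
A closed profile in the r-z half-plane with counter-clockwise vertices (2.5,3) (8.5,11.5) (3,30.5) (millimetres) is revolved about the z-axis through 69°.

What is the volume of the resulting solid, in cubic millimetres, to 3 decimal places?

Volume = 451.704 mm³

Profile (r,z), 3 vertices: (2.5,3) (8.5,11.5) (3,30.5)
edge 0: (2.5,3)→(8.5,11.5)  cross = 2.5·11.5 − 8.5·3 = 3.2500; (r_i+r_j)·cross = 11·3.2500 = 35.7500
edge 1: (8.5,11.5)→(3,30.5)  cross = 8.5·30.5 − 3·11.5 = 224.7500; (r_i+r_j)·cross = 11.5·224.7500 = 2584.6250
edge 2: (3,30.5)→(2.5,3)  cross = 3·3 − 2.5·30.5 = -67.2500; (r_i+r_j)·cross = 5.5·-67.2500 = -369.8750
Σcross = 160.7500 → A = |Σcross|/2 = 80.3750 mm²
Σ(r_i+r_j)·cross = 2250.5000 → first moment M = |Σ|/6 = 375.0833
R_c = M/A = 375.0833/80.3750 = 4.6667 mm
θ = 69° = 1.204277 rad
V = θ·R_c·A = 1.204277·4.6667·80.3750 = 451.704 mm³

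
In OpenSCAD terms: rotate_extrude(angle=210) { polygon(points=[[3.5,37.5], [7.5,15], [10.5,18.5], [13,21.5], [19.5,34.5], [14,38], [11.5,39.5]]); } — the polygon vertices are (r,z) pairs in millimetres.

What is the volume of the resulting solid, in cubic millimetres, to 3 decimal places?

Volume = 8397.106 mm³

Profile (r,z), 7 vertices: (3.5,37.5) (7.5,15) (10.5,18.5) (13,21.5) (19.5,34.5) (14,38) (11.5,39.5)
edge 0: (3.5,37.5)→(7.5,15)  cross = 3.5·15 − 7.5·37.5 = -228.7500; (r_i+r_j)·cross = 11·-228.7500 = -2516.2500
edge 1: (7.5,15)→(10.5,18.5)  cross = 7.5·18.5 − 10.5·15 = -18.7500; (r_i+r_j)·cross = 18·-18.7500 = -337.5000
edge 2: (10.5,18.5)→(13,21.5)  cross = 10.5·21.5 − 13·18.5 = -14.7500; (r_i+r_j)·cross = 23.5·-14.7500 = -346.6250
edge 3: (13,21.5)→(19.5,34.5)  cross = 13·34.5 − 19.5·21.5 = 29.2500; (r_i+r_j)·cross = 32.5·29.2500 = 950.6250
edge 4: (19.5,34.5)→(14,38)  cross = 19.5·38 − 14·34.5 = 258.0000; (r_i+r_j)·cross = 33.5·258.0000 = 8643.0000
edge 5: (14,38)→(11.5,39.5)  cross = 14·39.5 − 11.5·38 = 116.0000; (r_i+r_j)·cross = 25.5·116.0000 = 2958.0000
edge 6: (11.5,39.5)→(3.5,37.5)  cross = 11.5·37.5 − 3.5·39.5 = 293.0000; (r_i+r_j)·cross = 15·293.0000 = 4395.0000
Σcross = 434.0000 → A = |Σcross|/2 = 217.0000 mm²
Σ(r_i+r_j)·cross = 13746.2500 → first moment M = |Σ|/6 = 2291.0417
R_c = M/A = 2291.0417/217.0000 = 10.5578 mm
θ = 210° = 3.665191 rad
V = θ·R_c·A = 3.665191·10.5578·217.0000 = 8397.106 mm³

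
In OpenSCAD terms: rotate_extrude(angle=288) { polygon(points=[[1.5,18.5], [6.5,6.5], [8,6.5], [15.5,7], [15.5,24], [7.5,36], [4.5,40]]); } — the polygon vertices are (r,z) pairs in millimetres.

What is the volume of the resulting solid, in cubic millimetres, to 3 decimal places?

Volume = 13890.866 mm³

Profile (r,z), 7 vertices: (1.5,18.5) (6.5,6.5) (8,6.5) (15.5,7) (15.5,24) (7.5,36) (4.5,40)
edge 0: (1.5,18.5)→(6.5,6.5)  cross = 1.5·6.5 − 6.5·18.5 = -110.5000; (r_i+r_j)·cross = 8·-110.5000 = -884.0000
edge 1: (6.5,6.5)→(8,6.5)  cross = 6.5·6.5 − 8·6.5 = -9.7500; (r_i+r_j)·cross = 14.5·-9.7500 = -141.3750
edge 2: (8,6.5)→(15.5,7)  cross = 8·7 − 15.5·6.5 = -44.7500; (r_i+r_j)·cross = 23.5·-44.7500 = -1051.6250
edge 3: (15.5,7)→(15.5,24)  cross = 15.5·24 − 15.5·7 = 263.5000; (r_i+r_j)·cross = 31·263.5000 = 8168.5000
edge 4: (15.5,24)→(7.5,36)  cross = 15.5·36 − 7.5·24 = 378.0000; (r_i+r_j)·cross = 23·378.0000 = 8694.0000
edge 5: (7.5,36)→(4.5,40)  cross = 7.5·40 − 4.5·36 = 138.0000; (r_i+r_j)·cross = 12·138.0000 = 1656.0000
edge 6: (4.5,40)→(1.5,18.5)  cross = 4.5·18.5 − 1.5·40 = 23.2500; (r_i+r_j)·cross = 6·23.2500 = 139.5000
Σcross = 637.7500 → A = |Σcross|/2 = 318.8750 mm²
Σ(r_i+r_j)·cross = 16581.0000 → first moment M = |Σ|/6 = 2763.5000
R_c = M/A = 2763.5000/318.8750 = 8.6664 mm
θ = 288° = 5.026548 rad
V = θ·R_c·A = 5.026548·8.6664·318.8750 = 13890.866 mm³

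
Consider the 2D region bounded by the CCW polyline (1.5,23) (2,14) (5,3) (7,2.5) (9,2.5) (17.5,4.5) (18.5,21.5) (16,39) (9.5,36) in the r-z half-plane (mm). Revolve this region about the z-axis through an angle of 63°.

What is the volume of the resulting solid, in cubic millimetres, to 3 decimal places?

Volume = 5464.411 mm³

Profile (r,z), 9 vertices: (1.5,23) (2,14) (5,3) (7,2.5) (9,2.5) (17.5,4.5) (18.5,21.5) (16,39) (9.5,36)
edge 0: (1.5,23)→(2,14)  cross = 1.5·14 − 2·23 = -25.0000; (r_i+r_j)·cross = 3.5·-25.0000 = -87.5000
edge 1: (2,14)→(5,3)  cross = 2·3 − 5·14 = -64.0000; (r_i+r_j)·cross = 7·-64.0000 = -448.0000
edge 2: (5,3)→(7,2.5)  cross = 5·2.5 − 7·3 = -8.5000; (r_i+r_j)·cross = 12·-8.5000 = -102.0000
edge 3: (7,2.5)→(9,2.5)  cross = 7·2.5 − 9·2.5 = -5.0000; (r_i+r_j)·cross = 16·-5.0000 = -80.0000
edge 4: (9,2.5)→(17.5,4.5)  cross = 9·4.5 − 17.5·2.5 = -3.2500; (r_i+r_j)·cross = 26.5·-3.2500 = -86.1250
edge 5: (17.5,4.5)→(18.5,21.5)  cross = 17.5·21.5 − 18.5·4.5 = 293.0000; (r_i+r_j)·cross = 36·293.0000 = 10548.0000
edge 6: (18.5,21.5)→(16,39)  cross = 18.5·39 − 16·21.5 = 377.5000; (r_i+r_j)·cross = 34.5·377.5000 = 13023.7500
edge 7: (16,39)→(9.5,36)  cross = 16·36 − 9.5·39 = 205.5000; (r_i+r_j)·cross = 25.5·205.5000 = 5240.2500
edge 8: (9.5,36)→(1.5,23)  cross = 9.5·23 − 1.5·36 = 164.5000; (r_i+r_j)·cross = 11·164.5000 = 1809.5000
Σcross = 934.7500 → A = |Σcross|/2 = 467.3750 mm²
Σ(r_i+r_j)·cross = 29817.8750 → first moment M = |Σ|/6 = 4969.6458
R_c = M/A = 4969.6458/467.3750 = 10.6331 mm
θ = 63° = 1.099557 rad
V = θ·R_c·A = 1.099557·10.6331·467.3750 = 5464.411 mm³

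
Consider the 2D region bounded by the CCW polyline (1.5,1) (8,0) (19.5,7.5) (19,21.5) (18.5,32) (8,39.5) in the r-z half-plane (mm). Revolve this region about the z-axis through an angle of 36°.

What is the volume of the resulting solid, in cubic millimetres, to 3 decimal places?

Profile (r,z), 6 vertices: (1.5,1) (8,0) (19.5,7.5) (19,21.5) (18.5,32) (8,39.5)
edge 0: (1.5,1)→(8,0)  cross = 1.5·0 − 8·1 = -8.0000; (r_i+r_j)·cross = 9.5·-8.0000 = -76.0000
edge 1: (8,0)→(19.5,7.5)  cross = 8·7.5 − 19.5·0 = 60.0000; (r_i+r_j)·cross = 27.5·60.0000 = 1650.0000
edge 2: (19.5,7.5)→(19,21.5)  cross = 19.5·21.5 − 19·7.5 = 276.7500; (r_i+r_j)·cross = 38.5·276.7500 = 10654.8750
edge 3: (19,21.5)→(18.5,32)  cross = 19·32 − 18.5·21.5 = 210.2500; (r_i+r_j)·cross = 37.5·210.2500 = 7884.3750
edge 4: (18.5,32)→(8,39.5)  cross = 18.5·39.5 − 8·32 = 474.7500; (r_i+r_j)·cross = 26.5·474.7500 = 12580.8750
edge 5: (8,39.5)→(1.5,1)  cross = 8·1 − 1.5·39.5 = -51.2500; (r_i+r_j)·cross = 9.5·-51.2500 = -486.8750
Σcross = 962.5000 → A = |Σcross|/2 = 481.2500 mm²
Σ(r_i+r_j)·cross = 32207.2500 → first moment M = |Σ|/6 = 5367.8750
R_c = M/A = 5367.8750/481.2500 = 11.1540 mm
θ = 36° = 0.628319 rad
V = θ·R_c·A = 0.628319·11.1540·481.2500 = 3372.735 mm³

Volume = 3372.735 mm³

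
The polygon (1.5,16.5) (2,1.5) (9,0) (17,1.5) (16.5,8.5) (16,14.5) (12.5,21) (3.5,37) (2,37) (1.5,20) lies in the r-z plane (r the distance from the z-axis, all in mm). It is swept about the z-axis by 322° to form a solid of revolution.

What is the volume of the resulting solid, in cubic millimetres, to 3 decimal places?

Volume = 17170.618 mm³

Profile (r,z), 10 vertices: (1.5,16.5) (2,1.5) (9,0) (17,1.5) (16.5,8.5) (16,14.5) (12.5,21) (3.5,37) (2,37) (1.5,20)
edge 0: (1.5,16.5)→(2,1.5)  cross = 1.5·1.5 − 2·16.5 = -30.7500; (r_i+r_j)·cross = 3.5·-30.7500 = -107.6250
edge 1: (2,1.5)→(9,0)  cross = 2·0 − 9·1.5 = -13.5000; (r_i+r_j)·cross = 11·-13.5000 = -148.5000
edge 2: (9,0)→(17,1.5)  cross = 9·1.5 − 17·0 = 13.5000; (r_i+r_j)·cross = 26·13.5000 = 351.0000
edge 3: (17,1.5)→(16.5,8.5)  cross = 17·8.5 − 16.5·1.5 = 119.7500; (r_i+r_j)·cross = 33.5·119.7500 = 4011.6250
edge 4: (16.5,8.5)→(16,14.5)  cross = 16.5·14.5 − 16·8.5 = 103.2500; (r_i+r_j)·cross = 32.5·103.2500 = 3355.6250
edge 5: (16,14.5)→(12.5,21)  cross = 16·21 − 12.5·14.5 = 154.7500; (r_i+r_j)·cross = 28.5·154.7500 = 4410.3750
edge 6: (12.5,21)→(3.5,37)  cross = 12.5·37 − 3.5·21 = 389.0000; (r_i+r_j)·cross = 16·389.0000 = 6224.0000
edge 7: (3.5,37)→(2,37)  cross = 3.5·37 − 2·37 = 55.5000; (r_i+r_j)·cross = 5.5·55.5000 = 305.2500
edge 8: (2,37)→(1.5,20)  cross = 2·20 − 1.5·37 = -15.5000; (r_i+r_j)·cross = 3.5·-15.5000 = -54.2500
edge 9: (1.5,20)→(1.5,16.5)  cross = 1.5·16.5 − 1.5·20 = -5.2500; (r_i+r_j)·cross = 3·-5.2500 = -15.7500
Σcross = 770.7500 → A = |Σcross|/2 = 385.3750 mm²
Σ(r_i+r_j)·cross = 18331.7500 → first moment M = |Σ|/6 = 3055.2917
R_c = M/A = 3055.2917/385.3750 = 7.9281 mm
θ = 322° = 5.619960 rad
V = θ·R_c·A = 5.619960·7.9281·385.3750 = 17170.618 mm³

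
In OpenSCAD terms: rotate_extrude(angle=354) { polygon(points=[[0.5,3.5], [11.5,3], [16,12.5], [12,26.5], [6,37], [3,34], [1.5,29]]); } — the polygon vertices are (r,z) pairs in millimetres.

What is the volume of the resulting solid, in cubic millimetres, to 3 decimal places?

Profile (r,z), 7 vertices: (0.5,3.5) (11.5,3) (16,12.5) (12,26.5) (6,37) (3,34) (1.5,29)
edge 0: (0.5,3.5)→(11.5,3)  cross = 0.5·3 − 11.5·3.5 = -38.7500; (r_i+r_j)·cross = 12·-38.7500 = -465.0000
edge 1: (11.5,3)→(16,12.5)  cross = 11.5·12.5 − 16·3 = 95.7500; (r_i+r_j)·cross = 27.5·95.7500 = 2633.1250
edge 2: (16,12.5)→(12,26.5)  cross = 16·26.5 − 12·12.5 = 274.0000; (r_i+r_j)·cross = 28·274.0000 = 7672.0000
edge 3: (12,26.5)→(6,37)  cross = 12·37 − 6·26.5 = 285.0000; (r_i+r_j)·cross = 18·285.0000 = 5130.0000
edge 4: (6,37)→(3,34)  cross = 6·34 − 3·37 = 93.0000; (r_i+r_j)·cross = 9·93.0000 = 837.0000
edge 5: (3,34)→(1.5,29)  cross = 3·29 − 1.5·34 = 36.0000; (r_i+r_j)·cross = 4.5·36.0000 = 162.0000
edge 6: (1.5,29)→(0.5,3.5)  cross = 1.5·3.5 − 0.5·29 = -9.2500; (r_i+r_j)·cross = 2·-9.2500 = -18.5000
Σcross = 735.7500 → A = |Σcross|/2 = 367.8750 mm²
Σ(r_i+r_j)·cross = 15950.6250 → first moment M = |Σ|/6 = 2658.4375
R_c = M/A = 2658.4375/367.8750 = 7.2265 mm
θ = 354° = 6.178466 rad
V = θ·R_c·A = 6.178466·7.2265·367.8750 = 16425.065 mm³

Volume = 16425.065 mm³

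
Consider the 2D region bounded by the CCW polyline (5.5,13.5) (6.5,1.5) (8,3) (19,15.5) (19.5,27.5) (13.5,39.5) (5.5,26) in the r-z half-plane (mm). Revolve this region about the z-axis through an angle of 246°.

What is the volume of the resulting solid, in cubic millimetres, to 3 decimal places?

Volume = 17456.964 mm³

Profile (r,z), 7 vertices: (5.5,13.5) (6.5,1.5) (8,3) (19,15.5) (19.5,27.5) (13.5,39.5) (5.5,26)
edge 0: (5.5,13.5)→(6.5,1.5)  cross = 5.5·1.5 − 6.5·13.5 = -79.5000; (r_i+r_j)·cross = 12·-79.5000 = -954.0000
edge 1: (6.5,1.5)→(8,3)  cross = 6.5·3 − 8·1.5 = 7.5000; (r_i+r_j)·cross = 14.5·7.5000 = 108.7500
edge 2: (8,3)→(19,15.5)  cross = 8·15.5 − 19·3 = 67.0000; (r_i+r_j)·cross = 27·67.0000 = 1809.0000
edge 3: (19,15.5)→(19.5,27.5)  cross = 19·27.5 − 19.5·15.5 = 220.2500; (r_i+r_j)·cross = 38.5·220.2500 = 8479.6250
edge 4: (19.5,27.5)→(13.5,39.5)  cross = 19.5·39.5 − 13.5·27.5 = 399.0000; (r_i+r_j)·cross = 33·399.0000 = 13167.0000
edge 5: (13.5,39.5)→(5.5,26)  cross = 13.5·26 − 5.5·39.5 = 133.7500; (r_i+r_j)·cross = 19·133.7500 = 2541.2500
edge 6: (5.5,26)→(5.5,13.5)  cross = 5.5·13.5 − 5.5·26 = -68.7500; (r_i+r_j)·cross = 11·-68.7500 = -756.2500
Σcross = 679.2500 → A = |Σcross|/2 = 339.6250 mm²
Σ(r_i+r_j)·cross = 24395.3750 → first moment M = |Σ|/6 = 4065.8958
R_c = M/A = 4065.8958/339.6250 = 11.9717 mm
θ = 246° = 4.293510 rad
V = θ·R_c·A = 4.293510·11.9717·339.6250 = 17456.964 mm³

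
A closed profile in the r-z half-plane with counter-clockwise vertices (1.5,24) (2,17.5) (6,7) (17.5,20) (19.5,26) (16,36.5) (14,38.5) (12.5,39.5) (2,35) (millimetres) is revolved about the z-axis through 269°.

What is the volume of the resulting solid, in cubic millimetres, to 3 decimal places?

Profile (r,z), 9 vertices: (1.5,24) (2,17.5) (6,7) (17.5,20) (19.5,26) (16,36.5) (14,38.5) (12.5,39.5) (2,35)
edge 0: (1.5,24)→(2,17.5)  cross = 1.5·17.5 − 2·24 = -21.7500; (r_i+r_j)·cross = 3.5·-21.7500 = -76.1250
edge 1: (2,17.5)→(6,7)  cross = 2·7 − 6·17.5 = -91.0000; (r_i+r_j)·cross = 8·-91.0000 = -728.0000
edge 2: (6,7)→(17.5,20)  cross = 6·20 − 17.5·7 = -2.5000; (r_i+r_j)·cross = 23.5·-2.5000 = -58.7500
edge 3: (17.5,20)→(19.5,26)  cross = 17.5·26 − 19.5·20 = 65.0000; (r_i+r_j)·cross = 37·65.0000 = 2405.0000
edge 4: (19.5,26)→(16,36.5)  cross = 19.5·36.5 − 16·26 = 295.7500; (r_i+r_j)·cross = 35.5·295.7500 = 10499.1250
edge 5: (16,36.5)→(14,38.5)  cross = 16·38.5 − 14·36.5 = 105.0000; (r_i+r_j)·cross = 30·105.0000 = 3150.0000
edge 6: (14,38.5)→(12.5,39.5)  cross = 14·39.5 − 12.5·38.5 = 71.7500; (r_i+r_j)·cross = 26.5·71.7500 = 1901.3750
edge 7: (12.5,39.5)→(2,35)  cross = 12.5·35 − 2·39.5 = 358.5000; (r_i+r_j)·cross = 14.5·358.5000 = 5198.2500
edge 8: (2,35)→(1.5,24)  cross = 2·24 − 1.5·35 = -4.5000; (r_i+r_j)·cross = 3.5·-4.5000 = -15.7500
Σcross = 776.2500 → A = |Σcross|/2 = 388.1250 mm²
Σ(r_i+r_j)·cross = 22275.1250 → first moment M = |Σ|/6 = 3712.5208
R_c = M/A = 3712.5208/388.1250 = 9.5653 mm
θ = 269° = 4.694936 rad
V = θ·R_c·A = 4.694936·9.5653·388.1250 = 17430.047 mm³

Volume = 17430.047 mm³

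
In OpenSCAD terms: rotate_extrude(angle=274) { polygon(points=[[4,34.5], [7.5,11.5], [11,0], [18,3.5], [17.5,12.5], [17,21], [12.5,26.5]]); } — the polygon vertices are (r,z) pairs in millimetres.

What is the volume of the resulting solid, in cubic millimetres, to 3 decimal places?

Profile (r,z), 7 vertices: (4,34.5) (7.5,11.5) (11,0) (18,3.5) (17.5,12.5) (17,21) (12.5,26.5)
edge 0: (4,34.5)→(7.5,11.5)  cross = 4·11.5 − 7.5·34.5 = -212.7500; (r_i+r_j)·cross = 11.5·-212.7500 = -2446.6250
edge 1: (7.5,11.5)→(11,0)  cross = 7.5·0 − 11·11.5 = -126.5000; (r_i+r_j)·cross = 18.5·-126.5000 = -2340.2500
edge 2: (11,0)→(18,3.5)  cross = 11·3.5 − 18·0 = 38.5000; (r_i+r_j)·cross = 29·38.5000 = 1116.5000
edge 3: (18,3.5)→(17.5,12.5)  cross = 18·12.5 − 17.5·3.5 = 163.7500; (r_i+r_j)·cross = 35.5·163.7500 = 5813.1250
edge 4: (17.5,12.5)→(17,21)  cross = 17.5·21 − 17·12.5 = 155.0000; (r_i+r_j)·cross = 34.5·155.0000 = 5347.5000
edge 5: (17,21)→(12.5,26.5)  cross = 17·26.5 − 12.5·21 = 188.0000; (r_i+r_j)·cross = 29.5·188.0000 = 5546.0000
edge 6: (12.5,26.5)→(4,34.5)  cross = 12.5·34.5 − 4·26.5 = 325.2500; (r_i+r_j)·cross = 16.5·325.2500 = 5366.6250
Σcross = 531.2500 → A = |Σcross|/2 = 265.6250 mm²
Σ(r_i+r_j)·cross = 18402.8750 → first moment M = |Σ|/6 = 3067.1458
R_c = M/A = 3067.1458/265.6250 = 11.5469 mm
θ = 274° = 4.782202 rad
V = θ·R_c·A = 4.782202·11.5469·265.6250 = 14667.711 mm³

Volume = 14667.711 mm³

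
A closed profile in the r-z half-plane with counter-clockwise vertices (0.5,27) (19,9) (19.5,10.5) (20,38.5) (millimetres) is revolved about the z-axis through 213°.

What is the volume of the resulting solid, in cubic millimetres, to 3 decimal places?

Volume = 14277.411 mm³

Profile (r,z), 4 vertices: (0.5,27) (19,9) (19.5,10.5) (20,38.5)
edge 0: (0.5,27)→(19,9)  cross = 0.5·9 − 19·27 = -508.5000; (r_i+r_j)·cross = 19.5·-508.5000 = -9915.7500
edge 1: (19,9)→(19.5,10.5)  cross = 19·10.5 − 19.5·9 = 24.0000; (r_i+r_j)·cross = 38.5·24.0000 = 924.0000
edge 2: (19.5,10.5)→(20,38.5)  cross = 19.5·38.5 − 20·10.5 = 540.7500; (r_i+r_j)·cross = 39.5·540.7500 = 21359.6250
edge 3: (20,38.5)→(0.5,27)  cross = 20·27 − 0.5·38.5 = 520.7500; (r_i+r_j)·cross = 20.5·520.7500 = 10675.3750
Σcross = 577.0000 → A = |Σcross|/2 = 288.5000 mm²
Σ(r_i+r_j)·cross = 23043.2500 → first moment M = |Σ|/6 = 3840.5417
R_c = M/A = 3840.5417/288.5000 = 13.3121 mm
θ = 213° = 3.717551 rad
V = θ·R_c·A = 3.717551·13.3121·288.5000 = 14277.411 mm³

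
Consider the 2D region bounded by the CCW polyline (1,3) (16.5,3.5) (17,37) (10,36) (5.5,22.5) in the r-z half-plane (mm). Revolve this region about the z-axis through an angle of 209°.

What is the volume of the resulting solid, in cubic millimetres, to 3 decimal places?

Profile (r,z), 5 vertices: (1,3) (16.5,3.5) (17,37) (10,36) (5.5,22.5)
edge 0: (1,3)→(16.5,3.5)  cross = 1·3.5 − 16.5·3 = -46.0000; (r_i+r_j)·cross = 17.5·-46.0000 = -805.0000
edge 1: (16.5,3.5)→(17,37)  cross = 16.5·37 − 17·3.5 = 551.0000; (r_i+r_j)·cross = 33.5·551.0000 = 18458.5000
edge 2: (17,37)→(10,36)  cross = 17·36 − 10·37 = 242.0000; (r_i+r_j)·cross = 27·242.0000 = 6534.0000
edge 3: (10,36)→(5.5,22.5)  cross = 10·22.5 − 5.5·36 = 27.0000; (r_i+r_j)·cross = 15.5·27.0000 = 418.5000
edge 4: (5.5,22.5)→(1,3)  cross = 5.5·3 − 1·22.5 = -6.0000; (r_i+r_j)·cross = 6.5·-6.0000 = -39.0000
Σcross = 768.0000 → A = |Σcross|/2 = 384.0000 mm²
Σ(r_i+r_j)·cross = 24567.0000 → first moment M = |Σ|/6 = 4094.5000
R_c = M/A = 4094.5000/384.0000 = 10.6628 mm
θ = 209° = 3.647738 rad
V = θ·R_c·A = 3.647738·10.6628·384.0000 = 14935.664 mm³

Volume = 14935.664 mm³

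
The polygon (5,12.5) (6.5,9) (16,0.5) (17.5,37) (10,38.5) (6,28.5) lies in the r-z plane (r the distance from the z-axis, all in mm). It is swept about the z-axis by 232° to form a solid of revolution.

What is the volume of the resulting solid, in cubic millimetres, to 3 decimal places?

Profile (r,z), 6 vertices: (5,12.5) (6.5,9) (16,0.5) (17.5,37) (10,38.5) (6,28.5)
edge 0: (5,12.5)→(6.5,9)  cross = 5·9 − 6.5·12.5 = -36.2500; (r_i+r_j)·cross = 11.5·-36.2500 = -416.8750
edge 1: (6.5,9)→(16,0.5)  cross = 6.5·0.5 − 16·9 = -140.7500; (r_i+r_j)·cross = 22.5·-140.7500 = -3166.8750
edge 2: (16,0.5)→(17.5,37)  cross = 16·37 − 17.5·0.5 = 583.2500; (r_i+r_j)·cross = 33.5·583.2500 = 19538.8750
edge 3: (17.5,37)→(10,38.5)  cross = 17.5·38.5 − 10·37 = 303.7500; (r_i+r_j)·cross = 27.5·303.7500 = 8353.1250
edge 4: (10,38.5)→(6,28.5)  cross = 10·28.5 − 6·38.5 = 54.0000; (r_i+r_j)·cross = 16·54.0000 = 864.0000
edge 5: (6,28.5)→(5,12.5)  cross = 6·12.5 − 5·28.5 = -67.5000; (r_i+r_j)·cross = 11·-67.5000 = -742.5000
Σcross = 696.5000 → A = |Σcross|/2 = 348.2500 mm²
Σ(r_i+r_j)·cross = 24429.7500 → first moment M = |Σ|/6 = 4071.6250
R_c = M/A = 4071.6250/348.2500 = 11.6917 mm
θ = 232° = 4.049164 rad
V = θ·R_c·A = 4.049164·11.6917·348.2500 = 16486.677 mm³

Volume = 16486.677 mm³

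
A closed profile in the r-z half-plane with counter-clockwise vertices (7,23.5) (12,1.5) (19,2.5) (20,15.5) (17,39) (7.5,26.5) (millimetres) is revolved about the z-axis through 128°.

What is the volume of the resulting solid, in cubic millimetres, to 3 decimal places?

Volume = 10153.953 mm³

Profile (r,z), 6 vertices: (7,23.5) (12,1.5) (19,2.5) (20,15.5) (17,39) (7.5,26.5)
edge 0: (7,23.5)→(12,1.5)  cross = 7·1.5 − 12·23.5 = -271.5000; (r_i+r_j)·cross = 19·-271.5000 = -5158.5000
edge 1: (12,1.5)→(19,2.5)  cross = 12·2.5 − 19·1.5 = 1.5000; (r_i+r_j)·cross = 31·1.5000 = 46.5000
edge 2: (19,2.5)→(20,15.5)  cross = 19·15.5 − 20·2.5 = 244.5000; (r_i+r_j)·cross = 39·244.5000 = 9535.5000
edge 3: (20,15.5)→(17,39)  cross = 20·39 − 17·15.5 = 516.5000; (r_i+r_j)·cross = 37·516.5000 = 19110.5000
edge 4: (17,39)→(7.5,26.5)  cross = 17·26.5 − 7.5·39 = 158.0000; (r_i+r_j)·cross = 24.5·158.0000 = 3871.0000
edge 5: (7.5,26.5)→(7,23.5)  cross = 7.5·23.5 − 7·26.5 = -9.2500; (r_i+r_j)·cross = 14.5·-9.2500 = -134.1250
Σcross = 639.7500 → A = |Σcross|/2 = 319.8750 mm²
Σ(r_i+r_j)·cross = 27270.8750 → first moment M = |Σ|/6 = 4545.1458
R_c = M/A = 4545.1458/319.8750 = 14.2091 mm
θ = 128° = 2.234021 rad
V = θ·R_c·A = 2.234021·14.2091·319.8750 = 10153.953 mm³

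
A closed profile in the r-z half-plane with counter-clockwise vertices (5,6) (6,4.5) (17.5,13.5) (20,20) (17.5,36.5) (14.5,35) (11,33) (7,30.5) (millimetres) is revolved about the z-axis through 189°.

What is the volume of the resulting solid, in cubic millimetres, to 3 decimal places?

Volume = 12511.658 mm³

Profile (r,z), 8 vertices: (5,6) (6,4.5) (17.5,13.5) (20,20) (17.5,36.5) (14.5,35) (11,33) (7,30.5)
edge 0: (5,6)→(6,4.5)  cross = 5·4.5 − 6·6 = -13.5000; (r_i+r_j)·cross = 11·-13.5000 = -148.5000
edge 1: (6,4.5)→(17.5,13.5)  cross = 6·13.5 − 17.5·4.5 = 2.2500; (r_i+r_j)·cross = 23.5·2.2500 = 52.8750
edge 2: (17.5,13.5)→(20,20)  cross = 17.5·20 − 20·13.5 = 80.0000; (r_i+r_j)·cross = 37.5·80.0000 = 3000.0000
edge 3: (20,20)→(17.5,36.5)  cross = 20·36.5 − 17.5·20 = 380.0000; (r_i+r_j)·cross = 37.5·380.0000 = 14250.0000
edge 4: (17.5,36.5)→(14.5,35)  cross = 17.5·35 − 14.5·36.5 = 83.2500; (r_i+r_j)·cross = 32·83.2500 = 2664.0000
edge 5: (14.5,35)→(11,33)  cross = 14.5·33 − 11·35 = 93.5000; (r_i+r_j)·cross = 25.5·93.5000 = 2384.2500
edge 6: (11,33)→(7,30.5)  cross = 11·30.5 − 7·33 = 104.5000; (r_i+r_j)·cross = 18·104.5000 = 1881.0000
edge 7: (7,30.5)→(5,6)  cross = 7·6 − 5·30.5 = -110.5000; (r_i+r_j)·cross = 12·-110.5000 = -1326.0000
Σcross = 619.5000 → A = |Σcross|/2 = 309.7500 mm²
Σ(r_i+r_j)·cross = 22757.6250 → first moment M = |Σ|/6 = 3792.9375
R_c = M/A = 3792.9375/309.7500 = 12.2452 mm
θ = 189° = 3.298672 rad
V = θ·R_c·A = 3.298672·12.2452·309.7500 = 12511.658 mm³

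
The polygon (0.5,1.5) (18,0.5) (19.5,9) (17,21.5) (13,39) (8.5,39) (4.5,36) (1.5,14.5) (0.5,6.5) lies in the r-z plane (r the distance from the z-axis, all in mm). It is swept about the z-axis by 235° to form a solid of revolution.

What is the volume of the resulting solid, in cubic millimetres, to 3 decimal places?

Volume = 21859.327 mm³

Profile (r,z), 9 vertices: (0.5,1.5) (18,0.5) (19.5,9) (17,21.5) (13,39) (8.5,39) (4.5,36) (1.5,14.5) (0.5,6.5)
edge 0: (0.5,1.5)→(18,0.5)  cross = 0.5·0.5 − 18·1.5 = -26.7500; (r_i+r_j)·cross = 18.5·-26.7500 = -494.8750
edge 1: (18,0.5)→(19.5,9)  cross = 18·9 − 19.5·0.5 = 152.2500; (r_i+r_j)·cross = 37.5·152.2500 = 5709.3750
edge 2: (19.5,9)→(17,21.5)  cross = 19.5·21.5 − 17·9 = 266.2500; (r_i+r_j)·cross = 36.5·266.2500 = 9718.1250
edge 3: (17,21.5)→(13,39)  cross = 17·39 − 13·21.5 = 383.5000; (r_i+r_j)·cross = 30·383.5000 = 11505.0000
edge 4: (13,39)→(8.5,39)  cross = 13·39 − 8.5·39 = 175.5000; (r_i+r_j)·cross = 21.5·175.5000 = 3773.2500
edge 5: (8.5,39)→(4.5,36)  cross = 8.5·36 − 4.5·39 = 130.5000; (r_i+r_j)·cross = 13·130.5000 = 1696.5000
edge 6: (4.5,36)→(1.5,14.5)  cross = 4.5·14.5 − 1.5·36 = 11.2500; (r_i+r_j)·cross = 6·11.2500 = 67.5000
edge 7: (1.5,14.5)→(0.5,6.5)  cross = 1.5·6.5 − 0.5·14.5 = 2.5000; (r_i+r_j)·cross = 2·2.5000 = 5.0000
edge 8: (0.5,6.5)→(0.5,1.5)  cross = 0.5·1.5 − 0.5·6.5 = -2.5000; (r_i+r_j)·cross = 1·-2.5000 = -2.5000
Σcross = 1092.5000 → A = |Σcross|/2 = 546.2500 mm²
Σ(r_i+r_j)·cross = 31977.3750 → first moment M = |Σ|/6 = 5329.5625
R_c = M/A = 5329.5625/546.2500 = 9.7566 mm
θ = 235° = 4.101524 rad
V = θ·R_c·A = 4.101524·9.7566·546.2500 = 21859.327 mm³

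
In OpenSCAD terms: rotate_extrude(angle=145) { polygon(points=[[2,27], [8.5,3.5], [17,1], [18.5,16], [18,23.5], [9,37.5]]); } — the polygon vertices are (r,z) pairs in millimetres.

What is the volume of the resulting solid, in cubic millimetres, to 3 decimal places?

Profile (r,z), 6 vertices: (2,27) (8.5,3.5) (17,1) (18.5,16) (18,23.5) (9,37.5)
edge 0: (2,27)→(8.5,3.5)  cross = 2·3.5 − 8.5·27 = -222.5000; (r_i+r_j)·cross = 10.5·-222.5000 = -2336.2500
edge 1: (8.5,3.5)→(17,1)  cross = 8.5·1 − 17·3.5 = -51.0000; (r_i+r_j)·cross = 25.5·-51.0000 = -1300.5000
edge 2: (17,1)→(18.5,16)  cross = 17·16 − 18.5·1 = 253.5000; (r_i+r_j)·cross = 35.5·253.5000 = 8999.2500
edge 3: (18.5,16)→(18,23.5)  cross = 18.5·23.5 − 18·16 = 146.7500; (r_i+r_j)·cross = 36.5·146.7500 = 5356.3750
edge 4: (18,23.5)→(9,37.5)  cross = 18·37.5 − 9·23.5 = 463.5000; (r_i+r_j)·cross = 27·463.5000 = 12514.5000
edge 5: (9,37.5)→(2,27)  cross = 9·27 − 2·37.5 = 168.0000; (r_i+r_j)·cross = 11·168.0000 = 1848.0000
Σcross = 758.2500 → A = |Σcross|/2 = 379.1250 mm²
Σ(r_i+r_j)·cross = 25081.3750 → first moment M = |Σ|/6 = 4180.2292
R_c = M/A = 4180.2292/379.1250 = 11.0260 mm
θ = 145° = 2.530727 rad
V = θ·R_c·A = 2.530727·11.0260·379.1250 = 10579.021 mm³

Volume = 10579.021 mm³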